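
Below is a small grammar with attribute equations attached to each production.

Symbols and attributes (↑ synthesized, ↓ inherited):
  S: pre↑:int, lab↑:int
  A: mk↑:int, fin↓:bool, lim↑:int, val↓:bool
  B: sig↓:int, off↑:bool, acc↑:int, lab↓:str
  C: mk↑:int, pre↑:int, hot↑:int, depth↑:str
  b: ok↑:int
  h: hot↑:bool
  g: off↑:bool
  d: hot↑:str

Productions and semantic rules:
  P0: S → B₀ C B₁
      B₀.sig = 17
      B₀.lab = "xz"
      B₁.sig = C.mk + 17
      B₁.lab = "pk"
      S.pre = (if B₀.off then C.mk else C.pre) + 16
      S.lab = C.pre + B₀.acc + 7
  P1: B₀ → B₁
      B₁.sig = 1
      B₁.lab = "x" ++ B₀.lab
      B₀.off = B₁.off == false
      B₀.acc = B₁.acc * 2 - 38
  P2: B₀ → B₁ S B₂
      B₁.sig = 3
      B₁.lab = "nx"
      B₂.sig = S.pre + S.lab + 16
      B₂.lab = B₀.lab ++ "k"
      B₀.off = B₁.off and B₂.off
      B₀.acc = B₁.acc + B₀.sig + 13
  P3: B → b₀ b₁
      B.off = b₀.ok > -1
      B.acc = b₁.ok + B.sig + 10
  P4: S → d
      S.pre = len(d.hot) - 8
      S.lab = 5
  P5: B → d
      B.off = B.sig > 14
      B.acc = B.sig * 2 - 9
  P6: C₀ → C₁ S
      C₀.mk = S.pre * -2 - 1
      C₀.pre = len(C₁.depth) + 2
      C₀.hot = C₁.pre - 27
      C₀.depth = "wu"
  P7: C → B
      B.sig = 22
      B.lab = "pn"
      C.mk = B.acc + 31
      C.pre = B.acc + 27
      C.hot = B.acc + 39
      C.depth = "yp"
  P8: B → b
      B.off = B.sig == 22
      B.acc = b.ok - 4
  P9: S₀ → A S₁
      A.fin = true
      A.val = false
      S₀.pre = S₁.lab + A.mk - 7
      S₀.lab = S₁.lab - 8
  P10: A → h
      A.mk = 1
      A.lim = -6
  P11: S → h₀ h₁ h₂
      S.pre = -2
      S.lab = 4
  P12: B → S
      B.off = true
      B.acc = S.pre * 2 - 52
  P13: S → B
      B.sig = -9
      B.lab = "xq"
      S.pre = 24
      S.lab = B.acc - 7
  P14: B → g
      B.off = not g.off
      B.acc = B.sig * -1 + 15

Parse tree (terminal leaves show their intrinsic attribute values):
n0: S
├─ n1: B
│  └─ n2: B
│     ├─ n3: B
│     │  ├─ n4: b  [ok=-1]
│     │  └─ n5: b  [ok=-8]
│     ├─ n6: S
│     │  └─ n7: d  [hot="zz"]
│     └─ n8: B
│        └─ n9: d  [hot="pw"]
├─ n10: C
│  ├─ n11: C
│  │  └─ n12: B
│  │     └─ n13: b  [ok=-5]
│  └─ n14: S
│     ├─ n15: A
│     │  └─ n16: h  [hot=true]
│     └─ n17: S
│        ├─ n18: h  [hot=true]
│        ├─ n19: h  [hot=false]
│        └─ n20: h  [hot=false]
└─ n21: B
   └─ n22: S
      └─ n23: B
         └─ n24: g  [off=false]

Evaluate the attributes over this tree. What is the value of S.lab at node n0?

1. n1.sig = 17  [17]
2. n1.lab = "xz"  ["xz"]
3. n2.sig = 1  [1]
4. n2.lab = "xxz"  ["x" ++ B₀.lab]
5. n3.sig = 3  [3]
6. n3.lab = "nx"  ["nx"]
7. n4.ok = -1  [terminal]
8. n5.ok = -8  [terminal]
9. n3.off = false  [b₀.ok > -1]
10. n3.acc = 5  [b₁.ok + B.sig + 10]
11. n7.hot = "zz"  [terminal]
12. n6.pre = -6  [len(d.hot) - 8]
13. n6.lab = 5  [5]
14. n8.sig = 15  [S.pre + S.lab + 16]
15. n8.lab = "xxzk"  [B₀.lab ++ "k"]
16. n9.hot = "pw"  [terminal]
17. n8.off = true  [B.sig > 14]
18. n8.acc = 21  [B.sig * 2 - 9]
19. n2.off = false  [B₁.off and B₂.off]
20. n2.acc = 19  [B₁.acc + B₀.sig + 13]
21. n1.off = true  [B₁.off == false]
22. n1.acc = 0  [B₁.acc * 2 - 38]
23. n12.sig = 22  [22]
24. n12.lab = "pn"  ["pn"]
25. n13.ok = -5  [terminal]
26. n12.off = true  [B.sig == 22]
27. n12.acc = -9  [b.ok - 4]
28. n11.mk = 22  [B.acc + 31]
29. n11.pre = 18  [B.acc + 27]
30. n11.hot = 30  [B.acc + 39]
31. n11.depth = "yp"  ["yp"]
32. n15.fin = true  [true]
33. n15.val = false  [false]
34. n16.hot = true  [terminal]
35. n15.mk = 1  [1]
36. n15.lim = -6  [-6]
37. n18.hot = true  [terminal]
38. n19.hot = false  [terminal]
39. n20.hot = false  [terminal]
40. n17.pre = -2  [-2]
41. n17.lab = 4  [4]
42. n14.pre = -2  [S₁.lab + A.mk - 7]
43. n14.lab = -4  [S₁.lab - 8]
44. n10.mk = 3  [S.pre * -2 - 1]
45. n10.pre = 4  [len(C₁.depth) + 2]
46. n10.hot = -9  [C₁.pre - 27]
47. n10.depth = "wu"  ["wu"]
48. n21.sig = 20  [C.mk + 17]
49. n21.lab = "pk"  ["pk"]
50. n23.sig = -9  [-9]
51. n23.lab = "xq"  ["xq"]
52. n24.off = false  [terminal]
53. n23.off = true  [not g.off]
54. n23.acc = 24  [B.sig * -1 + 15]
55. n22.pre = 24  [24]
56. n22.lab = 17  [B.acc - 7]
57. n21.off = true  [true]
58. n21.acc = -4  [S.pre * 2 - 52]
59. n0.pre = 19  [(if B₀.off then C.mk else C.pre) + 16]
60. n0.lab = 11  [C.pre + B₀.acc + 7]

11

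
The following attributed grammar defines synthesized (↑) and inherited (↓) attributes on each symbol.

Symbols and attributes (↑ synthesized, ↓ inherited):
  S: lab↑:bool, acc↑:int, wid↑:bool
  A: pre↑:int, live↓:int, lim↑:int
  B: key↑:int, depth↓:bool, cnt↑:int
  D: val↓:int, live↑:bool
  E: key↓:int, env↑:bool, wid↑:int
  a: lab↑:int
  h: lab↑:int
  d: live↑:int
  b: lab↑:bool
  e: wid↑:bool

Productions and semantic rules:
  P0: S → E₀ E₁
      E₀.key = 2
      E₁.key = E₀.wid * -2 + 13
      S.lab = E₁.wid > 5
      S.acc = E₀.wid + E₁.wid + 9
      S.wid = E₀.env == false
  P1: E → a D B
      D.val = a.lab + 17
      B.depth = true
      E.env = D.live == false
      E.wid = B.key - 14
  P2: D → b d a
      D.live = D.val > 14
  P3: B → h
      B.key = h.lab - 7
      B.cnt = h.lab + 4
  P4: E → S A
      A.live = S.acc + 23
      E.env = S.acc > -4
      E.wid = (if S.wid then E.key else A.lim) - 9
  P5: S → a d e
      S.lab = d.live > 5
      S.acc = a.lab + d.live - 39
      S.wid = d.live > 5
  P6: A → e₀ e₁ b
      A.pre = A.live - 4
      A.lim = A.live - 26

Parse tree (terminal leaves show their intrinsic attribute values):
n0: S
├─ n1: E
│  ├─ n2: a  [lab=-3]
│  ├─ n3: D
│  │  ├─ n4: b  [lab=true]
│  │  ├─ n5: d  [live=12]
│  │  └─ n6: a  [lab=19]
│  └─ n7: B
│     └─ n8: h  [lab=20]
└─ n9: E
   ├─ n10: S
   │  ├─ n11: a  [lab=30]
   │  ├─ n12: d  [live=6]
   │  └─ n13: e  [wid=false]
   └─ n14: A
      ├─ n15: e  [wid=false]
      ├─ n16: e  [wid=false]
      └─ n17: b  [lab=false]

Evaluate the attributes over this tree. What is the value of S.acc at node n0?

14

1. n1.key = 2  [2]
2. n2.lab = -3  [terminal]
3. n3.val = 14  [a.lab + 17]
4. n4.lab = true  [terminal]
5. n5.live = 12  [terminal]
6. n6.lab = 19  [terminal]
7. n3.live = false  [D.val > 14]
8. n7.depth = true  [true]
9. n8.lab = 20  [terminal]
10. n7.key = 13  [h.lab - 7]
11. n7.cnt = 24  [h.lab + 4]
12. n1.env = true  [D.live == false]
13. n1.wid = -1  [B.key - 14]
14. n9.key = 15  [E₀.wid * -2 + 13]
15. n11.lab = 30  [terminal]
16. n12.live = 6  [terminal]
17. n13.wid = false  [terminal]
18. n10.lab = true  [d.live > 5]
19. n10.acc = -3  [a.lab + d.live - 39]
20. n10.wid = true  [d.live > 5]
21. n14.live = 20  [S.acc + 23]
22. n15.wid = false  [terminal]
23. n16.wid = false  [terminal]
24. n17.lab = false  [terminal]
25. n14.pre = 16  [A.live - 4]
26. n14.lim = -6  [A.live - 26]
27. n9.env = true  [S.acc > -4]
28. n9.wid = 6  [(if S.wid then E.key else A.lim) - 9]
29. n0.lab = true  [E₁.wid > 5]
30. n0.acc = 14  [E₀.wid + E₁.wid + 9]
31. n0.wid = false  [E₀.env == false]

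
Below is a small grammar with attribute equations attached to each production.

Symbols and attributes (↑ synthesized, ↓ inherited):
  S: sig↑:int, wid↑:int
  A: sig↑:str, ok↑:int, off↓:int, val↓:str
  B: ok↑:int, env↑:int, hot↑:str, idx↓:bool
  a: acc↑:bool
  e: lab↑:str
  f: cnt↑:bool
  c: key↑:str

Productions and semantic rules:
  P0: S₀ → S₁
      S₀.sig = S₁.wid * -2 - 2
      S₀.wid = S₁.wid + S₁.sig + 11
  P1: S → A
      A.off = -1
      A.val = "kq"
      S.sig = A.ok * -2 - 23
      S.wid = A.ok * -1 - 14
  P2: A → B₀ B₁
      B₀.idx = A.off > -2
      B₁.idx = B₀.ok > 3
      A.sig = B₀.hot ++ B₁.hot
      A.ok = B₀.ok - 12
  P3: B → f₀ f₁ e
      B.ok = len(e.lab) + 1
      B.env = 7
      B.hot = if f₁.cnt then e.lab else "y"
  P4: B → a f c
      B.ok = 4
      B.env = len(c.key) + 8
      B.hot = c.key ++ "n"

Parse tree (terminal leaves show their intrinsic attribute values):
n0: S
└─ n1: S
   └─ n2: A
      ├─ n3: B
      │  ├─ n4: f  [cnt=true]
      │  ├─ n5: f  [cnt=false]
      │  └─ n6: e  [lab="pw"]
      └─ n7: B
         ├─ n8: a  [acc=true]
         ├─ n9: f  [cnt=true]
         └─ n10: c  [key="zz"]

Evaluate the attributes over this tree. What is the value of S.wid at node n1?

1. n2.off = -1  [-1]
2. n2.val = "kq"  ["kq"]
3. n3.idx = true  [A.off > -2]
4. n4.cnt = true  [terminal]
5. n5.cnt = false  [terminal]
6. n6.lab = "pw"  [terminal]
7. n3.ok = 3  [len(e.lab) + 1]
8. n3.env = 7  [7]
9. n3.hot = "y"  [if f₁.cnt then e.lab else "y"]
10. n7.idx = false  [B₀.ok > 3]
11. n8.acc = true  [terminal]
12. n9.cnt = true  [terminal]
13. n10.key = "zz"  [terminal]
14. n7.ok = 4  [4]
15. n7.env = 10  [len(c.key) + 8]
16. n7.hot = "zzn"  [c.key ++ "n"]
17. n2.sig = "yzzn"  [B₀.hot ++ B₁.hot]
18. n2.ok = -9  [B₀.ok - 12]
19. n1.sig = -5  [A.ok * -2 - 23]
20. n1.wid = -5  [A.ok * -1 - 14]
21. n0.sig = 8  [S₁.wid * -2 - 2]
22. n0.wid = 1  [S₁.wid + S₁.sig + 11]

-5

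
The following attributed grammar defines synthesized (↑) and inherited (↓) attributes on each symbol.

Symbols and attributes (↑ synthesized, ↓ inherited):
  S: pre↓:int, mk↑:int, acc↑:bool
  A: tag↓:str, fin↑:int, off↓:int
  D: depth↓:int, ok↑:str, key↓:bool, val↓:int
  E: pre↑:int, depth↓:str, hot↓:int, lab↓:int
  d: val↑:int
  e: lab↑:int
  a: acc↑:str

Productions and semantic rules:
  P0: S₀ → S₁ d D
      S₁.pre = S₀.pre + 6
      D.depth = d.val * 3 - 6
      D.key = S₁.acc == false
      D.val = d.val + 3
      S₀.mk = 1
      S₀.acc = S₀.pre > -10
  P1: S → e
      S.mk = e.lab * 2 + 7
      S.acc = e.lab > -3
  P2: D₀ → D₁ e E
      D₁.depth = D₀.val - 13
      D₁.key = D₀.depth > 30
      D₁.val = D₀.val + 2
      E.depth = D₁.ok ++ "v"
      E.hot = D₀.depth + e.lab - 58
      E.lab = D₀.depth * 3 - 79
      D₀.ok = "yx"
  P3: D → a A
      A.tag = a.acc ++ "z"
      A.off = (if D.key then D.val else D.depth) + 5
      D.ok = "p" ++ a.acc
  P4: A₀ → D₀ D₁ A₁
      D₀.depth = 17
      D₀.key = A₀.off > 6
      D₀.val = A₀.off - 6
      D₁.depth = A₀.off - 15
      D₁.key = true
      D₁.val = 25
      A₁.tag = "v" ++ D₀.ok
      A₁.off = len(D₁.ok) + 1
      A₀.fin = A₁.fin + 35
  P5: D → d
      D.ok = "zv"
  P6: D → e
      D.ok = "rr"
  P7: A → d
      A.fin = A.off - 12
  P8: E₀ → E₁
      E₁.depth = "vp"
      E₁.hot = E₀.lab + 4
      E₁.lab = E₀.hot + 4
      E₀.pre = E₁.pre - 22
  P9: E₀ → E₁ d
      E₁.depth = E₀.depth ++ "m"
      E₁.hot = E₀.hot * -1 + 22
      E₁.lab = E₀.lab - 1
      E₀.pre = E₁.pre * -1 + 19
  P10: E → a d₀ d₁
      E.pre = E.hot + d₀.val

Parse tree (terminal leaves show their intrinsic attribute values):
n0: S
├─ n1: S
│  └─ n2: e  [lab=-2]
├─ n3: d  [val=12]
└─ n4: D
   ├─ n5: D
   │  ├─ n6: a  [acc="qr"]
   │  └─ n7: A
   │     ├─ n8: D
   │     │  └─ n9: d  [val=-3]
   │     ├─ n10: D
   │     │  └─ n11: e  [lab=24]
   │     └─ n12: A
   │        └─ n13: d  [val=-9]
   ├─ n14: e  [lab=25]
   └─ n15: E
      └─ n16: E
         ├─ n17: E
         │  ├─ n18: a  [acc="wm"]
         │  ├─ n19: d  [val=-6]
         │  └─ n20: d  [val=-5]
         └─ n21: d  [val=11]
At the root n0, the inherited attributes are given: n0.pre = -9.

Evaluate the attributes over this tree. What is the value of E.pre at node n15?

-4

1. n0.pre = -9  [given at root]
2. n1.pre = -3  [S₀.pre + 6]
3. n2.lab = -2  [terminal]
4. n1.mk = 3  [e.lab * 2 + 7]
5. n1.acc = true  [e.lab > -3]
6. n3.val = 12  [terminal]
7. n4.depth = 30  [d.val * 3 - 6]
8. n4.key = false  [S₁.acc == false]
9. n4.val = 15  [d.val + 3]
10. n5.depth = 2  [D₀.val - 13]
11. n5.key = false  [D₀.depth > 30]
12. n5.val = 17  [D₀.val + 2]
13. n6.acc = "qr"  [terminal]
14. n7.tag = "qrz"  [a.acc ++ "z"]
15. n7.off = 7  [(if D.key then D.val else D.depth) + 5]
16. n8.depth = 17  [17]
17. n8.key = true  [A₀.off > 6]
18. n8.val = 1  [A₀.off - 6]
19. n9.val = -3  [terminal]
20. n8.ok = "zv"  ["zv"]
21. n10.depth = -8  [A₀.off - 15]
22. n10.key = true  [true]
23. n10.val = 25  [25]
24. n11.lab = 24  [terminal]
25. n10.ok = "rr"  ["rr"]
26. n12.tag = "vzv"  ["v" ++ D₀.ok]
27. n12.off = 3  [len(D₁.ok) + 1]
28. n13.val = -9  [terminal]
29. n12.fin = -9  [A.off - 12]
30. n7.fin = 26  [A₁.fin + 35]
31. n5.ok = "pqr"  ["p" ++ a.acc]
32. n14.lab = 25  [terminal]
33. n15.depth = "pqrv"  [D₁.ok ++ "v"]
34. n15.hot = -3  [D₀.depth + e.lab - 58]
35. n15.lab = 11  [D₀.depth * 3 - 79]
36. n16.depth = "vp"  ["vp"]
37. n16.hot = 15  [E₀.lab + 4]
38. n16.lab = 1  [E₀.hot + 4]
39. n17.depth = "vpm"  [E₀.depth ++ "m"]
40. n17.hot = 7  [E₀.hot * -1 + 22]
41. n17.lab = 0  [E₀.lab - 1]
42. n18.acc = "wm"  [terminal]
43. n19.val = -6  [terminal]
44. n20.val = -5  [terminal]
45. n17.pre = 1  [E.hot + d₀.val]
46. n21.val = 11  [terminal]
47. n16.pre = 18  [E₁.pre * -1 + 19]
48. n15.pre = -4  [E₁.pre - 22]
49. n4.ok = "yx"  ["yx"]
50. n0.mk = 1  [1]
51. n0.acc = true  [S₀.pre > -10]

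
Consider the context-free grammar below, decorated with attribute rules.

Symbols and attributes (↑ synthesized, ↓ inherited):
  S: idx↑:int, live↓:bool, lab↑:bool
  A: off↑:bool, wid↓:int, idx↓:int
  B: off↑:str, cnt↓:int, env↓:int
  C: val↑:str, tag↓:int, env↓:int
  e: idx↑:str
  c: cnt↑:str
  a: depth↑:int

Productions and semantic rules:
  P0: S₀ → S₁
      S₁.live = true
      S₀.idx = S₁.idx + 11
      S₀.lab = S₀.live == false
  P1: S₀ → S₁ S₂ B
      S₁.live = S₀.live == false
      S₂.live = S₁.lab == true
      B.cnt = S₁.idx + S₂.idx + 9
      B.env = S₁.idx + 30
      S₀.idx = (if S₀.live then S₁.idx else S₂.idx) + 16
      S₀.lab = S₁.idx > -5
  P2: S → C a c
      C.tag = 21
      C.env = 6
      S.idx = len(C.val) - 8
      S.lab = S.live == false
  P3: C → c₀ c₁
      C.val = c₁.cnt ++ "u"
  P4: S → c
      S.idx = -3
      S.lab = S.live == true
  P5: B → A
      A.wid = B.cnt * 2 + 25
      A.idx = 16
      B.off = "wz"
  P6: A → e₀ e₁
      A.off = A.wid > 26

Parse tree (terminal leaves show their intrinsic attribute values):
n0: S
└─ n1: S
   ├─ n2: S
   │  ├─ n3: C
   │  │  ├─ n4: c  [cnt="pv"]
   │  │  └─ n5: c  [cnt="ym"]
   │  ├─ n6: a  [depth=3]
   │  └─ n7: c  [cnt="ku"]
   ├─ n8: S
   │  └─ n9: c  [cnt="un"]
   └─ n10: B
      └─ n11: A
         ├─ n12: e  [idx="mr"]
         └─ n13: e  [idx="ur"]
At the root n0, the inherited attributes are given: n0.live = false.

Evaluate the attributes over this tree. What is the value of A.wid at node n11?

1. n0.live = false  [given at root]
2. n1.live = true  [true]
3. n2.live = false  [S₀.live == false]
4. n3.tag = 21  [21]
5. n3.env = 6  [6]
6. n4.cnt = "pv"  [terminal]
7. n5.cnt = "ym"  [terminal]
8. n3.val = "ymu"  [c₁.cnt ++ "u"]
9. n6.depth = 3  [terminal]
10. n7.cnt = "ku"  [terminal]
11. n2.idx = -5  [len(C.val) - 8]
12. n2.lab = true  [S.live == false]
13. n8.live = true  [S₁.lab == true]
14. n9.cnt = "un"  [terminal]
15. n8.idx = -3  [-3]
16. n8.lab = true  [S.live == true]
17. n10.cnt = 1  [S₁.idx + S₂.idx + 9]
18. n10.env = 25  [S₁.idx + 30]
19. n11.wid = 27  [B.cnt * 2 + 25]
20. n11.idx = 16  [16]
21. n12.idx = "mr"  [terminal]
22. n13.idx = "ur"  [terminal]
23. n11.off = true  [A.wid > 26]
24. n10.off = "wz"  ["wz"]
25. n1.idx = 11  [(if S₀.live then S₁.idx else S₂.idx) + 16]
26. n1.lab = false  [S₁.idx > -5]
27. n0.idx = 22  [S₁.idx + 11]
28. n0.lab = true  [S₀.live == false]

27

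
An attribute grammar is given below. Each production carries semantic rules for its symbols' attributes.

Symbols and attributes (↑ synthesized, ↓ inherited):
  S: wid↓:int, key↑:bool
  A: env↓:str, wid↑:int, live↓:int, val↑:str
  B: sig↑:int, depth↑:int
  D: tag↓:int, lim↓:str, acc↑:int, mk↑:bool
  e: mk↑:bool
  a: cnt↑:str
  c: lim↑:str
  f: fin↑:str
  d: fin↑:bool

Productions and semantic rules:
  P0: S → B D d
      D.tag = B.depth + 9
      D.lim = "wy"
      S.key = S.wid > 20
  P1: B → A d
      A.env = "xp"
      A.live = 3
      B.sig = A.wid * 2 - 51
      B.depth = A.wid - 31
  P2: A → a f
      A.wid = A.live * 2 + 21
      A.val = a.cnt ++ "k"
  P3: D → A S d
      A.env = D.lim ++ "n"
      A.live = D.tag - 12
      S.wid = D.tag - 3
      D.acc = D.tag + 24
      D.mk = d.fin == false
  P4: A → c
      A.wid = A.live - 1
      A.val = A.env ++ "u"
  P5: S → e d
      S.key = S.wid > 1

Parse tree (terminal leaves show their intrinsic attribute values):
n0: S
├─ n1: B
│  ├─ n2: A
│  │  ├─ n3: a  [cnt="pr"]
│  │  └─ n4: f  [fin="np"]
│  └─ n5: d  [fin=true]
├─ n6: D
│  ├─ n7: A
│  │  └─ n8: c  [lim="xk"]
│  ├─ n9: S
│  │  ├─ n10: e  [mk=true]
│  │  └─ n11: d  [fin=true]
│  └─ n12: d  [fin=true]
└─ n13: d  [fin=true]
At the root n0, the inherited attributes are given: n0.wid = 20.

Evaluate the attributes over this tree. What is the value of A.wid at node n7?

1. n0.wid = 20  [given at root]
2. n2.env = "xp"  ["xp"]
3. n2.live = 3  [3]
4. n3.cnt = "pr"  [terminal]
5. n4.fin = "np"  [terminal]
6. n2.wid = 27  [A.live * 2 + 21]
7. n2.val = "prk"  [a.cnt ++ "k"]
8. n5.fin = true  [terminal]
9. n1.sig = 3  [A.wid * 2 - 51]
10. n1.depth = -4  [A.wid - 31]
11. n6.tag = 5  [B.depth + 9]
12. n6.lim = "wy"  ["wy"]
13. n7.env = "wyn"  [D.lim ++ "n"]
14. n7.live = -7  [D.tag - 12]
15. n8.lim = "xk"  [terminal]
16. n7.wid = -8  [A.live - 1]
17. n7.val = "wynu"  [A.env ++ "u"]
18. n9.wid = 2  [D.tag - 3]
19. n10.mk = true  [terminal]
20. n11.fin = true  [terminal]
21. n9.key = true  [S.wid > 1]
22. n12.fin = true  [terminal]
23. n6.acc = 29  [D.tag + 24]
24. n6.mk = false  [d.fin == false]
25. n13.fin = true  [terminal]
26. n0.key = false  [S.wid > 20]

-8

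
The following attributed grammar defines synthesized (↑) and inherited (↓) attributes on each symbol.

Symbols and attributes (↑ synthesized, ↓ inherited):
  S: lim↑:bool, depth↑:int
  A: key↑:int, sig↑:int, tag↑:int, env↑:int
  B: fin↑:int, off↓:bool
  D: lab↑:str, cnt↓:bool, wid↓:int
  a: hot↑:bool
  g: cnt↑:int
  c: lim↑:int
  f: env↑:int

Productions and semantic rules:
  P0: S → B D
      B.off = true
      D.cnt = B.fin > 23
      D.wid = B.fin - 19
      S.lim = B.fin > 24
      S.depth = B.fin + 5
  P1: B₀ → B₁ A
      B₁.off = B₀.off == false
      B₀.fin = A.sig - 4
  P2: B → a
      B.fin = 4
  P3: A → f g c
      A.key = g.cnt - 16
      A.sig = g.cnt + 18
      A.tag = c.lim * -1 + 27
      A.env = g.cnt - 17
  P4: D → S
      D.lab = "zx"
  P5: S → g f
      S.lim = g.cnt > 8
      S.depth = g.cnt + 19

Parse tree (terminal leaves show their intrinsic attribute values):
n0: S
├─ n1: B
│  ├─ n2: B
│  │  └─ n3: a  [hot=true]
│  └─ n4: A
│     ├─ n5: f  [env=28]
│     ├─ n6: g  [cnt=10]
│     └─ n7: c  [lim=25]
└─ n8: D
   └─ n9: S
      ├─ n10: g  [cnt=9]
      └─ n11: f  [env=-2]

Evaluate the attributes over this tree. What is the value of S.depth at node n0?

1. n1.off = true  [true]
2. n2.off = false  [B₀.off == false]
3. n3.hot = true  [terminal]
4. n2.fin = 4  [4]
5. n5.env = 28  [terminal]
6. n6.cnt = 10  [terminal]
7. n7.lim = 25  [terminal]
8. n4.key = -6  [g.cnt - 16]
9. n4.sig = 28  [g.cnt + 18]
10. n4.tag = 2  [c.lim * -1 + 27]
11. n4.env = -7  [g.cnt - 17]
12. n1.fin = 24  [A.sig - 4]
13. n8.cnt = true  [B.fin > 23]
14. n8.wid = 5  [B.fin - 19]
15. n10.cnt = 9  [terminal]
16. n11.env = -2  [terminal]
17. n9.lim = true  [g.cnt > 8]
18. n9.depth = 28  [g.cnt + 19]
19. n8.lab = "zx"  ["zx"]
20. n0.lim = false  [B.fin > 24]
21. n0.depth = 29  [B.fin + 5]

29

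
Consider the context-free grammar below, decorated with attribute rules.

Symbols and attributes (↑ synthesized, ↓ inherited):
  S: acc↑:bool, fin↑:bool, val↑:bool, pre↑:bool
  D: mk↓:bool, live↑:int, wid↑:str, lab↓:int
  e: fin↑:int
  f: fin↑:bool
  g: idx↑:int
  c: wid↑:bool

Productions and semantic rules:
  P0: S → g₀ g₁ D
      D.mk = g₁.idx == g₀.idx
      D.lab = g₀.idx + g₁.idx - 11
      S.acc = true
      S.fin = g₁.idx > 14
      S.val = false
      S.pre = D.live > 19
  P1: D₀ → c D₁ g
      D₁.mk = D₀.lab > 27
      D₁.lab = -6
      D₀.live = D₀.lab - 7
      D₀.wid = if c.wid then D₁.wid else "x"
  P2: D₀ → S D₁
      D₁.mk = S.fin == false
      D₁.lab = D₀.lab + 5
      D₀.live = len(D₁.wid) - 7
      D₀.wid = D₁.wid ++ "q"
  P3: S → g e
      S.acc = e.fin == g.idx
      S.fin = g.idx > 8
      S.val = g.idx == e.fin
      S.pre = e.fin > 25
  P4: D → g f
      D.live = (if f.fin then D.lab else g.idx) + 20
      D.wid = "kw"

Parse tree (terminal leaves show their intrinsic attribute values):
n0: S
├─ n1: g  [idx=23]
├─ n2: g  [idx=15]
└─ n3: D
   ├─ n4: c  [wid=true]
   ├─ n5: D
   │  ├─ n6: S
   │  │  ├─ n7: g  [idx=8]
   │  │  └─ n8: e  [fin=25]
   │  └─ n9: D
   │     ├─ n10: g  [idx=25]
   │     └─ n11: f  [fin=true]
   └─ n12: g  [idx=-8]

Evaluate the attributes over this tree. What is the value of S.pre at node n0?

1. n1.idx = 23  [terminal]
2. n2.idx = 15  [terminal]
3. n3.mk = false  [g₁.idx == g₀.idx]
4. n3.lab = 27  [g₀.idx + g₁.idx - 11]
5. n4.wid = true  [terminal]
6. n5.mk = false  [D₀.lab > 27]
7. n5.lab = -6  [-6]
8. n7.idx = 8  [terminal]
9. n8.fin = 25  [terminal]
10. n6.acc = false  [e.fin == g.idx]
11. n6.fin = false  [g.idx > 8]
12. n6.val = false  [g.idx == e.fin]
13. n6.pre = false  [e.fin > 25]
14. n9.mk = true  [S.fin == false]
15. n9.lab = -1  [D₀.lab + 5]
16. n10.idx = 25  [terminal]
17. n11.fin = true  [terminal]
18. n9.live = 19  [(if f.fin then D.lab else g.idx) + 20]
19. n9.wid = "kw"  ["kw"]
20. n5.live = -5  [len(D₁.wid) - 7]
21. n5.wid = "kwq"  [D₁.wid ++ "q"]
22. n12.idx = -8  [terminal]
23. n3.live = 20  [D₀.lab - 7]
24. n3.wid = "kwq"  [if c.wid then D₁.wid else "x"]
25. n0.acc = true  [true]
26. n0.fin = true  [g₁.idx > 14]
27. n0.val = false  [false]
28. n0.pre = true  [D.live > 19]

true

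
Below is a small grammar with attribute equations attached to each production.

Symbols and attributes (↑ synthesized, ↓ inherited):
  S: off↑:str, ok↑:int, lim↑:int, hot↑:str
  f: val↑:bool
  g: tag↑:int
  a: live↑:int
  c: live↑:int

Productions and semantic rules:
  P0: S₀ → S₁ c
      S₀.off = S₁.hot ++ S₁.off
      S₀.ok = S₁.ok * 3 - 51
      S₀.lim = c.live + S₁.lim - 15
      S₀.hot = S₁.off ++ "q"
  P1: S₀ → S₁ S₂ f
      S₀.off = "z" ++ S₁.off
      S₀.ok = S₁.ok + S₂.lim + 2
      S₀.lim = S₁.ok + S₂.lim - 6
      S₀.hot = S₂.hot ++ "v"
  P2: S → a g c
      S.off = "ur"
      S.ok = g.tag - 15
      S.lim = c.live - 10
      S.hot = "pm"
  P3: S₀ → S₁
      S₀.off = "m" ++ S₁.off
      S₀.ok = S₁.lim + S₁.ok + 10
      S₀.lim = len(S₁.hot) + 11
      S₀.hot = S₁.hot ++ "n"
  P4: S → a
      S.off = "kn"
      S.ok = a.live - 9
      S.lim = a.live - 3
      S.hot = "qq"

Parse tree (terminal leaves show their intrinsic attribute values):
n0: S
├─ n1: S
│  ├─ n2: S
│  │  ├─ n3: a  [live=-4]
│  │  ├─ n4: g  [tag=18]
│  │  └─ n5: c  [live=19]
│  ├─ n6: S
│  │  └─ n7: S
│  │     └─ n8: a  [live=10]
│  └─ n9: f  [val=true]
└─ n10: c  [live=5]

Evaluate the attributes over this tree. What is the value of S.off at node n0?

"qqnvzur"

1. n3.live = -4  [terminal]
2. n4.tag = 18  [terminal]
3. n5.live = 19  [terminal]
4. n2.off = "ur"  ["ur"]
5. n2.ok = 3  [g.tag - 15]
6. n2.lim = 9  [c.live - 10]
7. n2.hot = "pm"  ["pm"]
8. n8.live = 10  [terminal]
9. n7.off = "kn"  ["kn"]
10. n7.ok = 1  [a.live - 9]
11. n7.lim = 7  [a.live - 3]
12. n7.hot = "qq"  ["qq"]
13. n6.off = "mkn"  ["m" ++ S₁.off]
14. n6.ok = 18  [S₁.lim + S₁.ok + 10]
15. n6.lim = 13  [len(S₁.hot) + 11]
16. n6.hot = "qqn"  [S₁.hot ++ "n"]
17. n9.val = true  [terminal]
18. n1.off = "zur"  ["z" ++ S₁.off]
19. n1.ok = 18  [S₁.ok + S₂.lim + 2]
20. n1.lim = 10  [S₁.ok + S₂.lim - 6]
21. n1.hot = "qqnv"  [S₂.hot ++ "v"]
22. n10.live = 5  [terminal]
23. n0.off = "qqnvzur"  [S₁.hot ++ S₁.off]
24. n0.ok = 3  [S₁.ok * 3 - 51]
25. n0.lim = 0  [c.live + S₁.lim - 15]
26. n0.hot = "zurq"  [S₁.off ++ "q"]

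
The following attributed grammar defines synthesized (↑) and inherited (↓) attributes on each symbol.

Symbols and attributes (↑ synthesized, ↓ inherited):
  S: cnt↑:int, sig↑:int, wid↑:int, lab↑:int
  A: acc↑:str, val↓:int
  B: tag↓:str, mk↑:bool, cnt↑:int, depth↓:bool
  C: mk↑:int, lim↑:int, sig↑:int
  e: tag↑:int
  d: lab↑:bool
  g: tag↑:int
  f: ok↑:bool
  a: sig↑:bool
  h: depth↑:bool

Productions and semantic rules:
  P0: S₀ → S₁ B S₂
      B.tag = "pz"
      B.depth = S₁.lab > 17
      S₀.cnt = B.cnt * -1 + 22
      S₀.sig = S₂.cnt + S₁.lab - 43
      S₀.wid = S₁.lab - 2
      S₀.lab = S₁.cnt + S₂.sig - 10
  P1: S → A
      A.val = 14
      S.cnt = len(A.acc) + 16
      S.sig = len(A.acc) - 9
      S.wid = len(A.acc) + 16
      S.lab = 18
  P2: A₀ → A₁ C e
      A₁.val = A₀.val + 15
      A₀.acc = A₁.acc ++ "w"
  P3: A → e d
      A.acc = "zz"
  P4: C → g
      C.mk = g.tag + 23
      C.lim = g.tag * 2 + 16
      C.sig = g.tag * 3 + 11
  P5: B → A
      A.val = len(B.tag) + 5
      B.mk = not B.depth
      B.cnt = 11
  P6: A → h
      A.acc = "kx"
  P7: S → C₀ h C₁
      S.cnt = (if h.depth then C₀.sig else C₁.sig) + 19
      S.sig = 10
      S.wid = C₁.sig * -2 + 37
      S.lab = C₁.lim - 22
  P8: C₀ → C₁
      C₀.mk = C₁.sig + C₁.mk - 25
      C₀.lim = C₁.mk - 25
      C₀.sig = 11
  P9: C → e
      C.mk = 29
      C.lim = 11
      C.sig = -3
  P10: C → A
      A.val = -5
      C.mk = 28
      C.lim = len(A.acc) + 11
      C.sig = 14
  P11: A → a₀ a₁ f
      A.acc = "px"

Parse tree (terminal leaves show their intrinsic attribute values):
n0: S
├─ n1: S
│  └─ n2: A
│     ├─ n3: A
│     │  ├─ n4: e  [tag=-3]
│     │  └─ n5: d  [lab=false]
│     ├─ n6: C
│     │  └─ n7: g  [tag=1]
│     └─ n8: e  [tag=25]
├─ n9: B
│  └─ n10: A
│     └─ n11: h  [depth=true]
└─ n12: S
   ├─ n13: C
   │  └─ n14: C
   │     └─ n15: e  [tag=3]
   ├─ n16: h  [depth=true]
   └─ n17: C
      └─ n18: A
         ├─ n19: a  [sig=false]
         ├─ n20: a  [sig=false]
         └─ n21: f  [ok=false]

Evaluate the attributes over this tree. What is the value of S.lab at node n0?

19

1. n2.val = 14  [14]
2. n3.val = 29  [A₀.val + 15]
3. n4.tag = -3  [terminal]
4. n5.lab = false  [terminal]
5. n3.acc = "zz"  ["zz"]
6. n7.tag = 1  [terminal]
7. n6.mk = 24  [g.tag + 23]
8. n6.lim = 18  [g.tag * 2 + 16]
9. n6.sig = 14  [g.tag * 3 + 11]
10. n8.tag = 25  [terminal]
11. n2.acc = "zzw"  [A₁.acc ++ "w"]
12. n1.cnt = 19  [len(A.acc) + 16]
13. n1.sig = -6  [len(A.acc) - 9]
14. n1.wid = 19  [len(A.acc) + 16]
15. n1.lab = 18  [18]
16. n9.tag = "pz"  ["pz"]
17. n9.depth = true  [S₁.lab > 17]
18. n10.val = 7  [len(B.tag) + 5]
19. n11.depth = true  [terminal]
20. n10.acc = "kx"  ["kx"]
21. n9.mk = false  [not B.depth]
22. n9.cnt = 11  [11]
23. n15.tag = 3  [terminal]
24. n14.mk = 29  [29]
25. n14.lim = 11  [11]
26. n14.sig = -3  [-3]
27. n13.mk = 1  [C₁.sig + C₁.mk - 25]
28. n13.lim = 4  [C₁.mk - 25]
29. n13.sig = 11  [11]
30. n16.depth = true  [terminal]
31. n18.val = -5  [-5]
32. n19.sig = false  [terminal]
33. n20.sig = false  [terminal]
34. n21.ok = false  [terminal]
35. n18.acc = "px"  ["px"]
36. n17.mk = 28  [28]
37. n17.lim = 13  [len(A.acc) + 11]
38. n17.sig = 14  [14]
39. n12.cnt = 30  [(if h.depth then C₀.sig else C₁.sig) + 19]
40. n12.sig = 10  [10]
41. n12.wid = 9  [C₁.sig * -2 + 37]
42. n12.lab = -9  [C₁.lim - 22]
43. n0.cnt = 11  [B.cnt * -1 + 22]
44. n0.sig = 5  [S₂.cnt + S₁.lab - 43]
45. n0.wid = 16  [S₁.lab - 2]
46. n0.lab = 19  [S₁.cnt + S₂.sig - 10]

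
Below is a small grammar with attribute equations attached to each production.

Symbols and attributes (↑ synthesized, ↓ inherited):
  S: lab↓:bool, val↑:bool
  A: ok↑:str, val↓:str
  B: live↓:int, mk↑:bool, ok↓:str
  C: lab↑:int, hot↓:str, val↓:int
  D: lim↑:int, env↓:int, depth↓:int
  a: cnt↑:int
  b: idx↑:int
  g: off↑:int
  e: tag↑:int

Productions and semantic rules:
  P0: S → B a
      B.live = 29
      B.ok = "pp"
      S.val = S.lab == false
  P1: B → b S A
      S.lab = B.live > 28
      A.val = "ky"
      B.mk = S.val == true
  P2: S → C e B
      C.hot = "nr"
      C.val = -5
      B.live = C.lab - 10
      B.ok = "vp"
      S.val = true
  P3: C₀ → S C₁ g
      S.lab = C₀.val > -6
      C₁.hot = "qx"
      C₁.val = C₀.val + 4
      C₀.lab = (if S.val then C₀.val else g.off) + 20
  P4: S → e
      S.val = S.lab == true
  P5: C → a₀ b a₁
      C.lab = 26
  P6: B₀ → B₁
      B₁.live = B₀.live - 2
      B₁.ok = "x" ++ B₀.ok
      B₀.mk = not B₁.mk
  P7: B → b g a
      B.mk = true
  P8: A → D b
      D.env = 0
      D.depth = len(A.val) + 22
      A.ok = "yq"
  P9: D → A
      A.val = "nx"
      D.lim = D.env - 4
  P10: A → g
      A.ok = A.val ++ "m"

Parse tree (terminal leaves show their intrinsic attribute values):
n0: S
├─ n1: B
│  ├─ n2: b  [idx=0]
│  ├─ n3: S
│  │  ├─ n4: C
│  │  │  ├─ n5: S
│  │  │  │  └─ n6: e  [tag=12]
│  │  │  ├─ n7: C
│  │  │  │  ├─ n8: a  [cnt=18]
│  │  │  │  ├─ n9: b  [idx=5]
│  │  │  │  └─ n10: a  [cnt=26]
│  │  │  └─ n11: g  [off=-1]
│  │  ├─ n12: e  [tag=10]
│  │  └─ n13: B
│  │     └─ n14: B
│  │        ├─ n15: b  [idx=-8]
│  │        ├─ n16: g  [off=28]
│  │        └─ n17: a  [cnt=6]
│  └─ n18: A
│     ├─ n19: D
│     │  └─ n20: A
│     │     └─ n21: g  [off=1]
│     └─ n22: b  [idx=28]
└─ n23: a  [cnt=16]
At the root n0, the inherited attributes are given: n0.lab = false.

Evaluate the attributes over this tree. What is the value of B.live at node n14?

3

1. n0.lab = false  [given at root]
2. n1.live = 29  [29]
3. n1.ok = "pp"  ["pp"]
4. n2.idx = 0  [terminal]
5. n3.lab = true  [B.live > 28]
6. n4.hot = "nr"  ["nr"]
7. n4.val = -5  [-5]
8. n5.lab = true  [C₀.val > -6]
9. n6.tag = 12  [terminal]
10. n5.val = true  [S.lab == true]
11. n7.hot = "qx"  ["qx"]
12. n7.val = -1  [C₀.val + 4]
13. n8.cnt = 18  [terminal]
14. n9.idx = 5  [terminal]
15. n10.cnt = 26  [terminal]
16. n7.lab = 26  [26]
17. n11.off = -1  [terminal]
18. n4.lab = 15  [(if S.val then C₀.val else g.off) + 20]
19. n12.tag = 10  [terminal]
20. n13.live = 5  [C.lab - 10]
21. n13.ok = "vp"  ["vp"]
22. n14.live = 3  [B₀.live - 2]
23. n14.ok = "xvp"  ["x" ++ B₀.ok]
24. n15.idx = -8  [terminal]
25. n16.off = 28  [terminal]
26. n17.cnt = 6  [terminal]
27. n14.mk = true  [true]
28. n13.mk = false  [not B₁.mk]
29. n3.val = true  [true]
30. n18.val = "ky"  ["ky"]
31. n19.env = 0  [0]
32. n19.depth = 24  [len(A.val) + 22]
33. n20.val = "nx"  ["nx"]
34. n21.off = 1  [terminal]
35. n20.ok = "nxm"  [A.val ++ "m"]
36. n19.lim = -4  [D.env - 4]
37. n22.idx = 28  [terminal]
38. n18.ok = "yq"  ["yq"]
39. n1.mk = true  [S.val == true]
40. n23.cnt = 16  [terminal]
41. n0.val = true  [S.lab == false]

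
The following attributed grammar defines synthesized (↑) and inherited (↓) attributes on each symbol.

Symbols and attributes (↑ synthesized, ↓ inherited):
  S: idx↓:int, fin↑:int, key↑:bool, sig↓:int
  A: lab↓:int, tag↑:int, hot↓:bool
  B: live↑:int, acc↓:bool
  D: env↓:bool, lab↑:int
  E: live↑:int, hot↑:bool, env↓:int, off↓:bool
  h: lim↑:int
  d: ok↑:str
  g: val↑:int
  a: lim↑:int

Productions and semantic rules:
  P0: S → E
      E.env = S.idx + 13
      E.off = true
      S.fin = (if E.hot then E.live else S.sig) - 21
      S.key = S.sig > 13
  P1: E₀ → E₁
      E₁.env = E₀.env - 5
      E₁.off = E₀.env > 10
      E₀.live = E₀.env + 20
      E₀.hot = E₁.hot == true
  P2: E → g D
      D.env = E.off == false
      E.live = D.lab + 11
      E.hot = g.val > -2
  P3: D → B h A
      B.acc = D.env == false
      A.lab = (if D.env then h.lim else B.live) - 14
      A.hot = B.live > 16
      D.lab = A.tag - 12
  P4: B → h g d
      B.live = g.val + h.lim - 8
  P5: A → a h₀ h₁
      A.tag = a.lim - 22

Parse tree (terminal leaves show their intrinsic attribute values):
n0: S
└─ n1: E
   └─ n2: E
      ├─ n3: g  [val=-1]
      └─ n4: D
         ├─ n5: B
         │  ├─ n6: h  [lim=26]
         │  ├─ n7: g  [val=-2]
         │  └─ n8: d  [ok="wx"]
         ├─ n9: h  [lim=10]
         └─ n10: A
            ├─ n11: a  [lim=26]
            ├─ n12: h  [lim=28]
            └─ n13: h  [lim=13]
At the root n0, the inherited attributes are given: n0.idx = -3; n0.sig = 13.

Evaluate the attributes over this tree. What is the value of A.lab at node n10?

1. n0.idx = -3  [given at root]
2. n0.sig = 13  [given at root]
3. n1.env = 10  [S.idx + 13]
4. n1.off = true  [true]
5. n2.env = 5  [E₀.env - 5]
6. n2.off = false  [E₀.env > 10]
7. n3.val = -1  [terminal]
8. n4.env = true  [E.off == false]
9. n5.acc = false  [D.env == false]
10. n6.lim = 26  [terminal]
11. n7.val = -2  [terminal]
12. n8.ok = "wx"  [terminal]
13. n5.live = 16  [g.val + h.lim - 8]
14. n9.lim = 10  [terminal]
15. n10.lab = -4  [(if D.env then h.lim else B.live) - 14]
16. n10.hot = false  [B.live > 16]
17. n11.lim = 26  [terminal]
18. n12.lim = 28  [terminal]
19. n13.lim = 13  [terminal]
20. n10.tag = 4  [a.lim - 22]
21. n4.lab = -8  [A.tag - 12]
22. n2.live = 3  [D.lab + 11]
23. n2.hot = true  [g.val > -2]
24. n1.live = 30  [E₀.env + 20]
25. n1.hot = true  [E₁.hot == true]
26. n0.fin = 9  [(if E.hot then E.live else S.sig) - 21]
27. n0.key = false  [S.sig > 13]

-4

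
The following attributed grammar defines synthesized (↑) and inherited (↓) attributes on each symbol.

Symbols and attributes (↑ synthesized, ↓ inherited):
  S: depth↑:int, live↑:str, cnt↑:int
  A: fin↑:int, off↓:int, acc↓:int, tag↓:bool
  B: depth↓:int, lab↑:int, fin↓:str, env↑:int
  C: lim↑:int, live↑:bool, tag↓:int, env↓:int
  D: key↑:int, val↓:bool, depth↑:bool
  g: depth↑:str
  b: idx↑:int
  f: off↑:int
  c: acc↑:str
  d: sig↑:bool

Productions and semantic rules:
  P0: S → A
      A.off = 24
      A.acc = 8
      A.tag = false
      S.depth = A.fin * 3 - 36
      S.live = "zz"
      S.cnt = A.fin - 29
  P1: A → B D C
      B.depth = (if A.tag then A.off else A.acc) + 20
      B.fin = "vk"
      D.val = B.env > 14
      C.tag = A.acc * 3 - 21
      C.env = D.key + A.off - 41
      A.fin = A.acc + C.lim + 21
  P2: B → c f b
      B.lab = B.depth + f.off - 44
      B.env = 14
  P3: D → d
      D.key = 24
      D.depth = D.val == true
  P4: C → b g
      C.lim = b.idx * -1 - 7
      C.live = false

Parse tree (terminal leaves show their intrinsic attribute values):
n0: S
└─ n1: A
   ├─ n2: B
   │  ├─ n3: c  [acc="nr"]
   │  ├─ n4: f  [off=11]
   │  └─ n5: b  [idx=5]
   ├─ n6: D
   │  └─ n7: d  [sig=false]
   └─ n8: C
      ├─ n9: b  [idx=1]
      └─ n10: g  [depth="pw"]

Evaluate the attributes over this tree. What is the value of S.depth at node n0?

1. n1.off = 24  [24]
2. n1.acc = 8  [8]
3. n1.tag = false  [false]
4. n2.depth = 28  [(if A.tag then A.off else A.acc) + 20]
5. n2.fin = "vk"  ["vk"]
6. n3.acc = "nr"  [terminal]
7. n4.off = 11  [terminal]
8. n5.idx = 5  [terminal]
9. n2.lab = -5  [B.depth + f.off - 44]
10. n2.env = 14  [14]
11. n6.val = false  [B.env > 14]
12. n7.sig = false  [terminal]
13. n6.key = 24  [24]
14. n6.depth = false  [D.val == true]
15. n8.tag = 3  [A.acc * 3 - 21]
16. n8.env = 7  [D.key + A.off - 41]
17. n9.idx = 1  [terminal]
18. n10.depth = "pw"  [terminal]
19. n8.lim = -8  [b.idx * -1 - 7]
20. n8.live = false  [false]
21. n1.fin = 21  [A.acc + C.lim + 21]
22. n0.depth = 27  [A.fin * 3 - 36]
23. n0.live = "zz"  ["zz"]
24. n0.cnt = -8  [A.fin - 29]

27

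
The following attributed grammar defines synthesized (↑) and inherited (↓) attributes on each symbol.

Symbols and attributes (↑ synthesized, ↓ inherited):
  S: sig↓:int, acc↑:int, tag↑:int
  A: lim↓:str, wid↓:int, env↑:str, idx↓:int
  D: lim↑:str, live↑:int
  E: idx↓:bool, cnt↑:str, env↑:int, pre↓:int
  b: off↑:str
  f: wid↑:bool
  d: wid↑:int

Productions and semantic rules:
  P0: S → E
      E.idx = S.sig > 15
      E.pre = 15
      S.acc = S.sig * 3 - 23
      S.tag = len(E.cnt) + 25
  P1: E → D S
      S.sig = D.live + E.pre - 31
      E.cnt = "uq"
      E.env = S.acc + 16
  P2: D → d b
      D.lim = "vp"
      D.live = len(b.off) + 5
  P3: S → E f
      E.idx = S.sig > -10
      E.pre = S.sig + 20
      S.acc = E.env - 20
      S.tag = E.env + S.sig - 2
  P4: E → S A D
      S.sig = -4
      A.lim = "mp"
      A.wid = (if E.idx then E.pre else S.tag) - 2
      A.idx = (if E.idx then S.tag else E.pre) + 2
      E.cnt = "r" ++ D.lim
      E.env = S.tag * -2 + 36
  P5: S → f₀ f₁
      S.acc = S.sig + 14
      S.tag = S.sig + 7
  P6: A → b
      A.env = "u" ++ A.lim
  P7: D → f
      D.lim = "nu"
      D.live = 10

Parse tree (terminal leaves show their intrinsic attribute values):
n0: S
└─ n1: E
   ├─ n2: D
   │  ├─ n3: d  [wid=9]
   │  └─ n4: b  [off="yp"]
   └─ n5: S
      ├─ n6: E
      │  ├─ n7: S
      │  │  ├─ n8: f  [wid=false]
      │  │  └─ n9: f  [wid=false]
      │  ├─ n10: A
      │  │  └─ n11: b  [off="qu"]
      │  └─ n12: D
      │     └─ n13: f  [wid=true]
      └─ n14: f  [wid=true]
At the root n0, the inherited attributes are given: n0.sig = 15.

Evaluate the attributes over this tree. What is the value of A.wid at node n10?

9

1. n0.sig = 15  [given at root]
2. n1.idx = false  [S.sig > 15]
3. n1.pre = 15  [15]
4. n3.wid = 9  [terminal]
5. n4.off = "yp"  [terminal]
6. n2.lim = "vp"  ["vp"]
7. n2.live = 7  [len(b.off) + 5]
8. n5.sig = -9  [D.live + E.pre - 31]
9. n6.idx = true  [S.sig > -10]
10. n6.pre = 11  [S.sig + 20]
11. n7.sig = -4  [-4]
12. n8.wid = false  [terminal]
13. n9.wid = false  [terminal]
14. n7.acc = 10  [S.sig + 14]
15. n7.tag = 3  [S.sig + 7]
16. n10.lim = "mp"  ["mp"]
17. n10.wid = 9  [(if E.idx then E.pre else S.tag) - 2]
18. n10.idx = 5  [(if E.idx then S.tag else E.pre) + 2]
19. n11.off = "qu"  [terminal]
20. n10.env = "ump"  ["u" ++ A.lim]
21. n13.wid = true  [terminal]
22. n12.lim = "nu"  ["nu"]
23. n12.live = 10  [10]
24. n6.cnt = "rnu"  ["r" ++ D.lim]
25. n6.env = 30  [S.tag * -2 + 36]
26. n14.wid = true  [terminal]
27. n5.acc = 10  [E.env - 20]
28. n5.tag = 19  [E.env + S.sig - 2]
29. n1.cnt = "uq"  ["uq"]
30. n1.env = 26  [S.acc + 16]
31. n0.acc = 22  [S.sig * 3 - 23]
32. n0.tag = 27  [len(E.cnt) + 25]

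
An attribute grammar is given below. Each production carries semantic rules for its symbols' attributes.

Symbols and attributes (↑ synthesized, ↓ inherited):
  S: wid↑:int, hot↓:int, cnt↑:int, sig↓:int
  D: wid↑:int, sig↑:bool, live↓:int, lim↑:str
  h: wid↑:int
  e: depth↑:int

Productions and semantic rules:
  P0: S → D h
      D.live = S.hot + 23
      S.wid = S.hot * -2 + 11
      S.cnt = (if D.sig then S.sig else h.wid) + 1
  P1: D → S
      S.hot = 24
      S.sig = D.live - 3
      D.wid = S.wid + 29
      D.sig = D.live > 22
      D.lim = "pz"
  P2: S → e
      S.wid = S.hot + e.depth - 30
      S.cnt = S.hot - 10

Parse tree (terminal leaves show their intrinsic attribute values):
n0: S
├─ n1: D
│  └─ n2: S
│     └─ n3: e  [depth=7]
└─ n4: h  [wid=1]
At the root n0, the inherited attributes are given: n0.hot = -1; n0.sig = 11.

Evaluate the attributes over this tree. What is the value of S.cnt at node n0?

2

1. n0.hot = -1  [given at root]
2. n0.sig = 11  [given at root]
3. n1.live = 22  [S.hot + 23]
4. n2.hot = 24  [24]
5. n2.sig = 19  [D.live - 3]
6. n3.depth = 7  [terminal]
7. n2.wid = 1  [S.hot + e.depth - 30]
8. n2.cnt = 14  [S.hot - 10]
9. n1.wid = 30  [S.wid + 29]
10. n1.sig = false  [D.live > 22]
11. n1.lim = "pz"  ["pz"]
12. n4.wid = 1  [terminal]
13. n0.wid = 13  [S.hot * -2 + 11]
14. n0.cnt = 2  [(if D.sig then S.sig else h.wid) + 1]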